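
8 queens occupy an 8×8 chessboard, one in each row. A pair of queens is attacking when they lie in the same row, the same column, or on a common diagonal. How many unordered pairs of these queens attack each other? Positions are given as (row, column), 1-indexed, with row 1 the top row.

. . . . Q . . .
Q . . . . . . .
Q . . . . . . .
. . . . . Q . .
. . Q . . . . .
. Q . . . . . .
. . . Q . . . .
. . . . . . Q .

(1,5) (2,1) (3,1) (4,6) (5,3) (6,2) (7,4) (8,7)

4

Same column: (2,1)–(3,1) (column 1).
Same diagonal: (2,1)–(8,7) (|2−8| = |1−7| = 6); (3,1)–(5,3) (|3−5| = |1−3| = 2); (5,3)–(6,2) (|5−6| = |3−2| = 1).
Total attacking pairs: 4.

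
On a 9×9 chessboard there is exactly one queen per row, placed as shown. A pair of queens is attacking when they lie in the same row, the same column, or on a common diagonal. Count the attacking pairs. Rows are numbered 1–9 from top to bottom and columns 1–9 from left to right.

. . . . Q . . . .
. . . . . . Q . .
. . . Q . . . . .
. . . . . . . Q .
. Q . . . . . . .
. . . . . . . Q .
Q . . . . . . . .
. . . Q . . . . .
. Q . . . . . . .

Same column: (3,4)–(8,4) (column 4); (4,8)–(6,8) (column 8); (5,2)–(9,2) (column 2).
Same diagonal: (1,5)–(4,8) (|1−4| = |5−8| = 3); (3,4)–(5,2) (|3−5| = |4−2| = 2); (4,8)–(8,4) (|4−8| = |8−4| = 4).
Total attacking pairs: 6.

6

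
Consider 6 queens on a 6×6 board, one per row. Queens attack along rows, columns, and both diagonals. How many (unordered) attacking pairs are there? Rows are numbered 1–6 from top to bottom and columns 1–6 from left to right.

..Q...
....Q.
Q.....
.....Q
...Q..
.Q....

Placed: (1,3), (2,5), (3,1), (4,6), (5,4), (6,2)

Same diagonal: (1,3)–(3,1) (|1−3| = |3−1| = 2); (1,3)–(4,6) (|1−4| = |3−6| = 3).
Total attacking pairs: 2.

2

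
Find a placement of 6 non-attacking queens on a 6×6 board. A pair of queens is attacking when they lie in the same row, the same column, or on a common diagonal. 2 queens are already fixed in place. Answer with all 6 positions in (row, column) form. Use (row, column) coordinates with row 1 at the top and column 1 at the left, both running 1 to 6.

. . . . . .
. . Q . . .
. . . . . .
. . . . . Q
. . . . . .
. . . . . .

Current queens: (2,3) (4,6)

(1,5) (2,3) (3,1) (4,6) (5,4) (6,2)

Row 1: attacked by (2,3)→{2,3,4}; (4,6)→{3,6}. Safe: 1, 5. Place at column 5.
Row 3: attacked by (1,5)→{3,5}; (2,3)→{2,3,4}; (4,6)→{5,6}. Safe: 1. Place at column 1.
Row 5: attacked by (1,5)→{1,5}; (2,3)→{3,6}; (3,1)→{1,3}; (4,6)→{5,6}. Safe: 2, 4. Place at column 4.
Row 6: attacked by (1,5)→{5}; (2,3)→{3}; (3,1)→{1,4}; (4,6)→{4,6}; (5,4)→{3,4,5}. Safe: 2. Place at column 2.
Columns [5, 3, 1, 6, 4, 2], r−c [-4, -1, 2, -2, 1, 4], r+c [6, 5, 4, 10, 9, 8] are all distinct, so no two queens attack.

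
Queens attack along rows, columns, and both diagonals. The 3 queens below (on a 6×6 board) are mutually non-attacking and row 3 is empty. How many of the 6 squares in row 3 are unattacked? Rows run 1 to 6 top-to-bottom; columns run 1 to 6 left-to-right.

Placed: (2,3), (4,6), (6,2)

1

(2,3) attacks row 3 at column 3 and diagonals 2, 4.
(4,6) attacks row 3 at column 6 and diagonals 5.
(6,2) attacks row 3 at column 2 and diagonals 5.
Attacked columns: {2, 3, 4, 5, 6}. Safe: {1}.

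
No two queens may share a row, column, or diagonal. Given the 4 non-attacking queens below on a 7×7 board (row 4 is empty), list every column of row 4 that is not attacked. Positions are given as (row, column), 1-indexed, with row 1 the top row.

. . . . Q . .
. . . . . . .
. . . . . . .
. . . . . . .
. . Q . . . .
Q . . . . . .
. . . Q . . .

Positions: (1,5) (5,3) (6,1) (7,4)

(1,5) attacks row 4 at column 5 and diagonals 2.
(5,3) attacks row 4 at column 3 and diagonals 2, 4.
(6,1) attacks row 4 at column 1 and diagonals 3.
(7,4) attacks row 4 at column 4 and diagonals 1, 7.
Attacked columns: {1, 2, 3, 4, 5, 7}. Safe: {6}.

columns 6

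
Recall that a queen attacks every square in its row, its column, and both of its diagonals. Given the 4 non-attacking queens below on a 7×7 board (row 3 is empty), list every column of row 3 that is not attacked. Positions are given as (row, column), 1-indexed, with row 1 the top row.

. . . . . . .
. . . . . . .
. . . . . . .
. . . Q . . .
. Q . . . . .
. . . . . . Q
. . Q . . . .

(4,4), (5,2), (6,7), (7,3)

(4,4) attacks row 3 at column 4 and diagonals 3, 5.
(5,2) attacks row 3 at column 2 and diagonals 4.
(6,7) attacks row 3 at column 7 and diagonals 4.
(7,3) attacks row 3 at column 3 and diagonals 7.
Attacked columns: {2, 3, 4, 5, 7}. Safe: {1, 6}.

columns 1, 6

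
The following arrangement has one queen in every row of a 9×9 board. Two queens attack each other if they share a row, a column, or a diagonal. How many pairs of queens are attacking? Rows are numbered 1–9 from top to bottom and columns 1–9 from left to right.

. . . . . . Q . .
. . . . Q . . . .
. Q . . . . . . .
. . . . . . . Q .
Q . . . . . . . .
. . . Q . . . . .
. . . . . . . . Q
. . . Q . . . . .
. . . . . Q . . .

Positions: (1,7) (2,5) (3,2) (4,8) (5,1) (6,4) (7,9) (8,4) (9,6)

Same column: (6,4)–(8,4) (column 4).
Same diagonal: (4,8)–(8,4) (|4−8| = |8−4| = 4); (5,1)–(8,4) (|5−8| = |1−4| = 3).
Total attacking pairs: 3.

3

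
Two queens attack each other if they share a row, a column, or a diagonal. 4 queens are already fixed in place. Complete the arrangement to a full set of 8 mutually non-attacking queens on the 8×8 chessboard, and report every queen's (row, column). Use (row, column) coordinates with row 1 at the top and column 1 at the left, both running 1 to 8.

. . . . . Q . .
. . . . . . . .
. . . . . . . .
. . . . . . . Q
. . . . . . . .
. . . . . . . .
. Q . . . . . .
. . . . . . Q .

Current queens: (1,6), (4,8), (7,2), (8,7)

Row 2: attacked by (1,6)→{5,6,7}; (4,8)→{6,8}; (7,2)→{2,7}; (8,7)→{1,7}. Safe: 3, 4. Place at column 3.
Row 3: attacked by (1,6)→{4,6,8}; (2,3)→{2,3,4}; (4,8)→{7,8}; (7,2)→{2,6}; (8,7)→{2,7}. Safe: 1, 5. Place at column 5.
Row 5: attacked by (1,6)→{2,6}; (2,3)→{3,6}; (3,5)→{3,5,7}; (4,8)→{7,8}; (7,2)→{2,4}; (8,7)→{4,7}. Safe: 1. Place at column 1.
Row 6: attacked by (1,6)→{1,6}; (2,3)→{3,7}; (3,5)→{2,5,8}; (4,8)→{6,8}; (5,1)→{1,2}; (7,2)→{1,2,3}; (8,7)→{5,7}. Safe: 4. Place at column 4.
Columns [6, 3, 5, 8, 1, 4, 2, 7], r−c [-5, -1, -2, -4, 4, 2, 5, 1], r+c [7, 5, 8, 12, 6, 10, 9, 15] are all distinct, so no two queens attack.

(1,6) (2,3) (3,5) (4,8) (5,1) (6,4) (7,2) (8,7)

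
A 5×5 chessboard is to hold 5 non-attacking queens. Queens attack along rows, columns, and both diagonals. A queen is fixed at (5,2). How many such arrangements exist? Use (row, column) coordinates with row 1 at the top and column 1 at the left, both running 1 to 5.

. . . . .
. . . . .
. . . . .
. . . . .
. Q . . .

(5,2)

Branch on row 1: col 1 → 0; col 3 → 0; col 4 → 1; col 5 → 1.
Sum: 0 + 0 + 1 + 1 = 2.

2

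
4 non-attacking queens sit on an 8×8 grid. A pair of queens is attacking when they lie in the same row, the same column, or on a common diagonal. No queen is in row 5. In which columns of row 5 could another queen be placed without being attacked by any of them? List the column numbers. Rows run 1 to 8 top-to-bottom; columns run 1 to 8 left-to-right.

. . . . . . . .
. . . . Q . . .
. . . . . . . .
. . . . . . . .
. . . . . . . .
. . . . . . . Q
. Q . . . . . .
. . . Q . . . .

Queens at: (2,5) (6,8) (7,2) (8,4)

(2,5) attacks row 5 at column 5 and diagonals 2, 8.
(6,8) attacks row 5 at column 8 and diagonals 7.
(7,2) attacks row 5 at column 2 and diagonals 4.
(8,4) attacks row 5 at column 4 and diagonals 1, 7.
Attacked columns: {1, 2, 4, 5, 7, 8}. Safe: {3, 6}.

columns 3, 6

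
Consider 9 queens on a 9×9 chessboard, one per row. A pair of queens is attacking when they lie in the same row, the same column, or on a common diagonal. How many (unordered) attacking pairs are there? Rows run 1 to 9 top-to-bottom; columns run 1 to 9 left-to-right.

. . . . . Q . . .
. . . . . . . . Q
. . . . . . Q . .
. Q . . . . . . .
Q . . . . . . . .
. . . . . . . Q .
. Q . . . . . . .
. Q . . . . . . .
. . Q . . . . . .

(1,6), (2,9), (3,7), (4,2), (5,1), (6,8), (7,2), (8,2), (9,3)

Same column: (4,2)–(7,2) (column 2); (4,2)–(8,2) (column 2); (7,2)–(8,2) (column 2).
Same diagonal: (3,7)–(8,2) (|3−8| = |7−2| = 5); (4,2)–(5,1) (|4−5| = |2−1| = 1); (8,2)–(9,3) (|8−9| = |2−3| = 1).
Total attacking pairs: 6.

6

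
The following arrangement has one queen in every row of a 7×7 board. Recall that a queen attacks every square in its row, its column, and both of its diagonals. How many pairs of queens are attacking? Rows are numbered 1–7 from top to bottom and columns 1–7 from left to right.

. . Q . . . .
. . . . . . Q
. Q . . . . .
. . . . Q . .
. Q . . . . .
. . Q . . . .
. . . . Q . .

Same column: (1,3)–(6,3) (column 3); (3,2)–(5,2) (column 2); (4,5)–(7,5) (column 5).
Same diagonal: (2,7)–(4,5) (|2−4| = |7−5| = 2); (2,7)–(6,3) (|2−6| = |7−3| = 4); (4,5)–(6,3) (|4−6| = |5−3| = 2); (5,2)–(6,3) (|5−6| = |2−3| = 1).
Total attacking pairs: 7.

7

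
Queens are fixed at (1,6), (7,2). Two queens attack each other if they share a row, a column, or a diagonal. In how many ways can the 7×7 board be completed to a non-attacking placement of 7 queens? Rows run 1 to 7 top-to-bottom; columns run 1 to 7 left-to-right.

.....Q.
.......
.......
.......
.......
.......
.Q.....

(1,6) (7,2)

Branch on row 2: col 1 → 0; col 3 → 3; col 4 → 1.
Sum: 0 + 3 + 1 = 4.

4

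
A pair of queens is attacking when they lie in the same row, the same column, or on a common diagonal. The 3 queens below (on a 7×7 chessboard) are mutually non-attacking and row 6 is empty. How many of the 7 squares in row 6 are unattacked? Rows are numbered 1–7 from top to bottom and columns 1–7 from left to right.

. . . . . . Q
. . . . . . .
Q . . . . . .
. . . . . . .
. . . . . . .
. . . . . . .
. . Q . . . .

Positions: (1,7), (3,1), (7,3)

(1,7) attacks row 6 at column 7 and diagonals 2.
(3,1) attacks row 6 at column 1 and diagonals 4.
(7,3) attacks row 6 at column 3 and diagonals 2, 4.
Attacked columns: {1, 2, 3, 4, 7}. Safe: {5, 6}.

2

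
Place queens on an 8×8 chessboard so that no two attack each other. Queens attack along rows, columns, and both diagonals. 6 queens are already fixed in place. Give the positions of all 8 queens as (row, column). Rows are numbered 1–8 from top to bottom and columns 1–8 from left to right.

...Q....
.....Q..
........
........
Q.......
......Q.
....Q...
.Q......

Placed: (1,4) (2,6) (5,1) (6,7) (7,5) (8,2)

(1,4) (2,6) (3,8) (4,3) (5,1) (6,7) (7,5) (8,2)

Row 3: attacked by (1,4)→{2,4,6}; (2,6)→{5,6,7}; (5,1)→{1,3}; (6,7)→{4,7}; (7,5)→{1,5}; (8,2)→{2,7}. Safe: 8. Place at column 8.
Row 4: attacked by (1,4)→{1,4,7}; (2,6)→{4,6,8}; (3,8)→{7,8}; (5,1)→{1,2}; (6,7)→{5,7}; (7,5)→{2,5,8}; (8,2)→{2,6}. Safe: 3. Place at column 3.
Columns [4, 6, 8, 3, 1, 7, 5, 2], r−c [-3, -4, -5, 1, 4, -1, 2, 6], r+c [5, 8, 11, 7, 6, 13, 12, 10] are all distinct, so no two queens attack.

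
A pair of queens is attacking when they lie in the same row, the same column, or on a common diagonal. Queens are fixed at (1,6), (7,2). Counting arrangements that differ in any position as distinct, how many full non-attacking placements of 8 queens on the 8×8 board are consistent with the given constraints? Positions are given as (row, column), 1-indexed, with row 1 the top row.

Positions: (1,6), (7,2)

5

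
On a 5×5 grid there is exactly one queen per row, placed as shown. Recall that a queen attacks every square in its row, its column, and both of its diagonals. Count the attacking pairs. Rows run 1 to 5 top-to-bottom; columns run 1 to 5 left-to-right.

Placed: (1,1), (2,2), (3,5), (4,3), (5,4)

Same diagonal: (1,1)–(2,2) (|1−2| = |1−2| = 1); (4,3)–(5,4) (|4−5| = |3−4| = 1).
Total attacking pairs: 2.

2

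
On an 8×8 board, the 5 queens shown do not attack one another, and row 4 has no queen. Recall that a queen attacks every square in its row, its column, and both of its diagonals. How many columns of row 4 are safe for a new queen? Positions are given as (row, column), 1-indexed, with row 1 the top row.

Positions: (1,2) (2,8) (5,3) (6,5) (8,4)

1

(1,2) attacks row 4 at column 2 and diagonals 5.
(2,8) attacks row 4 at column 8 and diagonals 6.
(5,3) attacks row 4 at column 3 and diagonals 2, 4.
(6,5) attacks row 4 at column 5 and diagonals 3, 7.
(8,4) attacks row 4 at column 4 and diagonals 8.
Attacked columns: {2, 3, 4, 5, 6, 7, 8}. Safe: {1}.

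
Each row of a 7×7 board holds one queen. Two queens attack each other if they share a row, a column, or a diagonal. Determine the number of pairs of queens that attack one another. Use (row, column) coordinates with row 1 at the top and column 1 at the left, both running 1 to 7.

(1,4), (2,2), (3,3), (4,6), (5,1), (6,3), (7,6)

Same column: (3,3)–(6,3) (column 3); (4,6)–(7,6) (column 6).
Same diagonal: (2,2)–(3,3) (|2−3| = |2−3| = 1); (3,3)–(5,1) (|3−5| = |3−1| = 2).
Total attacking pairs: 4.

4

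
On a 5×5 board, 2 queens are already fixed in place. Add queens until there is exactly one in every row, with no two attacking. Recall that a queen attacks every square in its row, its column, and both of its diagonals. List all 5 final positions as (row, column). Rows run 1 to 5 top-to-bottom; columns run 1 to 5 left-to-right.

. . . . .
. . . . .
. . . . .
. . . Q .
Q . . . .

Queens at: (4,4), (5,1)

Row 1: attacked by (4,4)→{1,4}; (5,1)→{1,5}. Safe: 2, 3. Place at column 3.
Row 2: attacked by (1,3)→{2,3,4}; (4,4)→{2,4}; (5,1)→{1,4}. Safe: 5. Place at column 5.
Row 3: attacked by (1,3)→{1,3,5}; (2,5)→{4,5}; (4,4)→{3,4,5}; (5,1)→{1,3}. Safe: 2. Place at column 2.
Columns [3, 5, 2, 4, 1], r−c [-2, -3, 1, 0, 4], r+c [4, 7, 5, 8, 6] are all distinct, so no two queens attack.

(1,3) (2,5) (3,2) (4,4) (5,1)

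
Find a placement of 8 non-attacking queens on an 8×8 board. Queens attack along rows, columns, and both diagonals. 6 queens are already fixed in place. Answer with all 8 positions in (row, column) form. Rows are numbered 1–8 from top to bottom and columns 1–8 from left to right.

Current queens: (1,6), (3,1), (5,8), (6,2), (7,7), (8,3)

(1,6) (2,4) (3,1) (4,5) (5,8) (6,2) (7,7) (8,3)

Row 2: attacked by (1,6)→{5,6,7}; (3,1)→{1,2}; (5,8)→{5,8}; (6,2)→{2,6}; (7,7)→{2,7}; (8,3)→{3}. Safe: 4. Place at column 4.
Row 4: attacked by (1,6)→{3,6}; (2,4)→{2,4,6}; (3,1)→{1,2}; (5,8)→{7,8}; (6,2)→{2,4}; (7,7)→{4,7}; (8,3)→{3,7}. Safe: 5. Place at column 5.
Columns [6, 4, 1, 5, 8, 2, 7, 3], r−c [-5, -2, 2, -1, -3, 4, 0, 5], r+c [7, 6, 4, 9, 13, 8, 14, 11] are all distinct, so no two queens attack.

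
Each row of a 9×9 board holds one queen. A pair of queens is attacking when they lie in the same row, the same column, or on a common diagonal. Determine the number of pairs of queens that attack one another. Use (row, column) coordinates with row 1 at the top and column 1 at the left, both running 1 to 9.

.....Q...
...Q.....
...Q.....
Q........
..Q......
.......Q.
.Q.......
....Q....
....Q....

Same column: (2,4)–(3,4) (column 4); (8,5)–(9,5) (column 5).
Same diagonal: (1,6)–(3,4) (|1−3| = |6−4| = 2); (2,4)–(6,8) (|2−6| = |4−8| = 4); (4,1)–(8,5) (|4−8| = |1−5| = 4); (6,8)–(9,5) (|6−9| = |8−5| = 3).
Total attacking pairs: 6.

6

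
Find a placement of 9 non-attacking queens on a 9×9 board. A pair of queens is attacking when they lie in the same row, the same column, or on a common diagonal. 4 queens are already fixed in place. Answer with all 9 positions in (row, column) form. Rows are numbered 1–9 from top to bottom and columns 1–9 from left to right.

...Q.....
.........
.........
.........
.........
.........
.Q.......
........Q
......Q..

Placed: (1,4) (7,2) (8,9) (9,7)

(1,4) (2,8) (3,5) (4,3) (5,1) (6,6) (7,2) (8,9) (9,7)

Row 2: attacked by (1,4)→{3,4,5}; (7,2)→{2,7}; (8,9)→{3,9}; (9,7)→{7}. Safe: 1, 6, 8. Place at column 8.
Row 3: attacked by (1,4)→{2,4,6}; (2,8)→{7,8,9}; (7,2)→{2,6}; (8,9)→{4,9}; (9,7)→{1,7}. Safe: 3, 5. Place at column 5.
Row 4: attacked by (1,4)→{1,4,7}; (2,8)→{6,8}; (3,5)→{4,5,6}; (7,2)→{2,5}; (8,9)→{5,9}; (9,7)→{2,7}. Safe: 3. Place at column 3.
Row 5: attacked by (1,4)→{4,8}; (2,8)→{5,8}; (3,5)→{3,5,7}; (4,3)→{2,3,4}; (7,2)→{2,4}; (8,9)→{6,9}; (9,7)→{3,7}. Safe: 1. Place at column 1.
Row 6: attacked by (1,4)→{4,9}; (2,8)→{4,8}; (3,5)→{2,5,8}; (4,3)→{1,3,5}; (5,1)→{1,2}; (7,2)→{1,2,3}; (8,9)→{7,9}; (9,7)→{4,7}. Safe: 6. Place at column 6.
Columns [4, 8, 5, 3, 1, 6, 2, 9, 7], r−c [-3, -6, -2, 1, 4, 0, 5, -1, 2], r+c [5, 10, 8, 7, 6, 12, 9, 17, 16] are all distinct, so no two queens attack.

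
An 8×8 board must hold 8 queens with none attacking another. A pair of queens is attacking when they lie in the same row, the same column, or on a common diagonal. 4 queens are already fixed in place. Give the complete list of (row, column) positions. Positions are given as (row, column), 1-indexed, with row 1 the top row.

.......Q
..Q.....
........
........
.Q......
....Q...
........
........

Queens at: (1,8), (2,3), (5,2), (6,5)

Row 3: attacked by (1,8)→{6,8}; (2,3)→{2,3,4}; (5,2)→{2,4}; (6,5)→{2,5,8}. Safe: 1, 7. Place at column 1.
Row 4: attacked by (1,8)→{5,8}; (2,3)→{1,3,5}; (3,1)→{1,2}; (5,2)→{1,2,3}; (6,5)→{3,5,7}. Safe: 4, 6. Place at column 6.
Row 7: attacked by (1,8)→{2,8}; (2,3)→{3,8}; (3,1)→{1,5}; (4,6)→{3,6}; (5,2)→{2,4}; (6,5)→{4,5,6}. Safe: 7. Place at column 7.
Row 8: attacked by (1,8)→{1,8}; (2,3)→{3}; (3,1)→{1,6}; (4,6)→{2,6}; (5,2)→{2,5}; (6,5)→{3,5,7}; (7,7)→{6,7,8}. Safe: 4. Place at column 4.
Columns [8, 3, 1, 6, 2, 5, 7, 4], r−c [-7, -1, 2, -2, 3, 1, 0, 4], r+c [9, 5, 4, 10, 7, 11, 14, 12] are all distinct, so no two queens attack.

(1,8) (2,3) (3,1) (4,6) (5,2) (6,5) (7,7) (8,4)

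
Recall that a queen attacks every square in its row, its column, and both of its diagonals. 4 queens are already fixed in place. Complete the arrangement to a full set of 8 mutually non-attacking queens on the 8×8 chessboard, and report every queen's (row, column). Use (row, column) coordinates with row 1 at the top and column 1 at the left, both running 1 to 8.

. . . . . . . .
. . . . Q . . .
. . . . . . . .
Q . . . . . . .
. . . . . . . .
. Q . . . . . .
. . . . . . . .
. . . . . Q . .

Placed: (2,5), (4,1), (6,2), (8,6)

(1,3) (2,5) (3,7) (4,1) (5,4) (6,2) (7,8) (8,6)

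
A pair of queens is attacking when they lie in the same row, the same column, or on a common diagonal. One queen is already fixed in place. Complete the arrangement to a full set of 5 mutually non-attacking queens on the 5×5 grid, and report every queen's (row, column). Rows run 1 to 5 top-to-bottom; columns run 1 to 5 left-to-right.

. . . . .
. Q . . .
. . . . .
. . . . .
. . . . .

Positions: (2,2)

(1,5) (2,2) (3,4) (4,1) (5,3)

Row 1: attacked by (2,2)→{1,2,3}. Safe: 4, 5. Place at column 5.
Row 3: attacked by (1,5)→{3,5}; (2,2)→{1,2,3}. Safe: 4. Place at column 4.
Row 4: attacked by (1,5)→{2,5}; (2,2)→{2,4}; (3,4)→{3,4,5}. Safe: 1. Place at column 1.
Row 5: attacked by (1,5)→{1,5}; (2,2)→{2,5}; (3,4)→{2,4}; (4,1)→{1,2}. Safe: 3. Place at column 3.
Columns [5, 2, 4, 1, 3], r−c [-4, 0, -1, 3, 2], r+c [6, 4, 7, 5, 8] are all distinct, so no two queens attack.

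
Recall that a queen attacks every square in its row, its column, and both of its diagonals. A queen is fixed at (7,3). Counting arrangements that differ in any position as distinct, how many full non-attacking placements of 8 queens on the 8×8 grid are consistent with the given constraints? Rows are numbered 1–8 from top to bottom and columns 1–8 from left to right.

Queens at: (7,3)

14

Branch on row 1: col 1 → 0; col 2 → 1; col 4 → 6; col 5 → 3; col 6 → 0; col 7 → 3; col 8 → 1.
Sum: 0 + 1 + 6 + 3 + 0 + 3 + 1 = 14.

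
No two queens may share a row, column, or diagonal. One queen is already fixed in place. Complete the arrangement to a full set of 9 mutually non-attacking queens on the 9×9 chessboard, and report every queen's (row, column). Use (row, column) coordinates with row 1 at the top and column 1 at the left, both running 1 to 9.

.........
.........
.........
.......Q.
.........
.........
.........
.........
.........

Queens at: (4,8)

Row 1: attacked by (4,8)→{5,8}. Safe: 1, 2, 3, 4, 6, 7, 9. Place at column 3.
Row 2: attacked by (1,3)→{2,3,4}; (4,8)→{6,8}. Safe: 1, 5, 7, 9. Place at column 9.
Row 3: attacked by (1,3)→{1,3,5}; (2,9)→{8,9}; (4,8)→{7,8,9}. Safe: 2, 4, 6. Place at column 6.
Row 5: attacked by (1,3)→{3,7}; (2,9)→{6,9}; (3,6)→{4,6,8}; (4,8)→{7,8,9}. Safe: 1, 2, 5. Place at column 2.
Row 6: attacked by (1,3)→{3,8}; (2,9)→{5,9}; (3,6)→{3,6,9}; (4,8)→{6,8}; (5,2)→{1,2,3}. Safe: 4, 7. Place at column 4.
Row 7: attacked by (1,3)→{3,9}; (2,9)→{4,9}; (3,6)→{2,6}; (4,8)→{5,8}; (5,2)→{2,4}; (6,4)→{3,4,5}. Safe: 1, 7. Place at column 1.
Row 8: attacked by (1,3)→{3}; (2,9)→{3,9}; (3,6)→{1,6}; (4,8)→{4,8}; (5,2)→{2,5}; (6,4)→{2,4,6}; (7,1)→{1,2}. Safe: 7. Place at column 7.
Row 9: attacked by (1,3)→{3}; (2,9)→{2,9}; (3,6)→{6}; (4,8)→{3,8}; (5,2)→{2,6}; (6,4)→{1,4,7}; (7,1)→{1,3}; (8,7)→{6,7,8}. Safe: 5. Place at column 5.
Columns [3, 9, 6, 8, 2, 4, 1, 7, 5], r−c [-2, -7, -3, -4, 3, 2, 6, 1, 4], r+c [4, 11, 9, 12, 7, 10, 8, 15, 14] are all distinct, so no two queens attack.

(1,3) (2,9) (3,6) (4,8) (5,2) (6,4) (7,1) (8,7) (9,5)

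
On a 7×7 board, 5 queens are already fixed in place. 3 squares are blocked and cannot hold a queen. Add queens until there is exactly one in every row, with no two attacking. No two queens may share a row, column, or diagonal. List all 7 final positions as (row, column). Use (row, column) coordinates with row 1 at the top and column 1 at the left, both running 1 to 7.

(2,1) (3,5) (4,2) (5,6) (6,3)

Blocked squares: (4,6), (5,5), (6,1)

Row 1: attacked by (2,1)→{1,2}; (3,5)→{3,5,7}; (4,2)→{2,5}; (5,6)→{2,6}; (6,3)→{3}. Safe: 4. Place at column 4.
Row 7: attacked by (1,4)→{4}; (2,1)→{1,6}; (3,5)→{1,5}; (4,2)→{2,5}; (5,6)→{4,6}; (6,3)→{2,3,4}. Safe: 7. Place at column 7.
Columns [4, 1, 5, 2, 6, 3, 7], r−c [-3, 1, -2, 2, -1, 3, 0], r+c [5, 3, 8, 6, 11, 9, 14] are all distinct, so no two queens attack.

(1,4) (2,1) (3,5) (4,2) (5,6) (6,3) (7,7)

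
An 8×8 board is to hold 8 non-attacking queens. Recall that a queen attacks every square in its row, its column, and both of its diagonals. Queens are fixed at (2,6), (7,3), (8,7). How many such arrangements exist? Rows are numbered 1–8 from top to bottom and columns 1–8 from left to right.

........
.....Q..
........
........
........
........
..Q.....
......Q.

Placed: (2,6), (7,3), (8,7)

1

Branch on row 1: col 1 → 0; col 2 → 0; col 4 → 1; col 8 → 0.
Sum: 0 + 0 + 1 + 0 = 1.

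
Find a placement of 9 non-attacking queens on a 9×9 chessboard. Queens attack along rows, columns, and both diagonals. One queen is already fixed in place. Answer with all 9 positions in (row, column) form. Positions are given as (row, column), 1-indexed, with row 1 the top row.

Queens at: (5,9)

(1,3) (2,8) (3,2) (4,4) (5,9) (6,7) (7,5) (8,1) (9,6)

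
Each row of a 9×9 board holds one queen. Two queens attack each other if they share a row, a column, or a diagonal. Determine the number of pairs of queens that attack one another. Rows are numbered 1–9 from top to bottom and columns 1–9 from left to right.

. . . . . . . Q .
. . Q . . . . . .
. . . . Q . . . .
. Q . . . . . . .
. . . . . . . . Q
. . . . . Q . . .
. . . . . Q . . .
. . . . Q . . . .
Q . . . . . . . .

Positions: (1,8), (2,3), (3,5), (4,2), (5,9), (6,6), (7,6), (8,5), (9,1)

3

Same column: (3,5)–(8,5) (column 5); (6,6)–(7,6) (column 6).
Same diagonal: (7,6)–(8,5) (|7−8| = |6−5| = 1).
Total attacking pairs: 3.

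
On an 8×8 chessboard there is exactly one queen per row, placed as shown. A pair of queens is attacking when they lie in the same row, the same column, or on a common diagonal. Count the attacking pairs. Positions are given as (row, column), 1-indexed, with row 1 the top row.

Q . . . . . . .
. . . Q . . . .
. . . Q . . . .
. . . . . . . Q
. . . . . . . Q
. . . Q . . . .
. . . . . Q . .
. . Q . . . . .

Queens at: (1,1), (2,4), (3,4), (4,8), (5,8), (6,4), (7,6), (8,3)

5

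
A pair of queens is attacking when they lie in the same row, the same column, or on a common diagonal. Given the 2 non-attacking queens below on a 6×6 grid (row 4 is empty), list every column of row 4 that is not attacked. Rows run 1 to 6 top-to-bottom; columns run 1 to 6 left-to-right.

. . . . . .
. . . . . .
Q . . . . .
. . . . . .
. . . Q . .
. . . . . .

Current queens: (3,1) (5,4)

(3,1) attacks row 4 at column 1 and diagonals 2.
(5,4) attacks row 4 at column 4 and diagonals 3, 5.
Attacked columns: {1, 2, 3, 4, 5}. Safe: {6}.

columns 6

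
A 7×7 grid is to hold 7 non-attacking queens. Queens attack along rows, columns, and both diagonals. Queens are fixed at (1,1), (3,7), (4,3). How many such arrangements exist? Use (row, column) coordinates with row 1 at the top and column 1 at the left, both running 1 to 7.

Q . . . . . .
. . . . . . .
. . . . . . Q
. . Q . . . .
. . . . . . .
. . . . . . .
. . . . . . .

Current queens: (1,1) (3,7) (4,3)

1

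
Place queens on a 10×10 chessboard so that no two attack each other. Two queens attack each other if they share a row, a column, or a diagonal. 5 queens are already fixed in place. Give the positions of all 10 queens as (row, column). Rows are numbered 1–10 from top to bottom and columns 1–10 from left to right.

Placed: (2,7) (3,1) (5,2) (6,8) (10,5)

Row 1: attacked by (2,7)→{6,7,8}; (3,1)→{1,3}; (5,2)→{2,6}; (6,8)→{3,8}; (10,5)→{5}. Safe: 4, 9, 10. Place at column 10.
Row 4: attacked by (1,10)→{7,10}; (2,7)→{5,7,9}; (3,1)→{1,2}; (5,2)→{1,2,3}; (6,8)→{6,8,10}; (10,5)→{5}. Safe: 4. Place at column 4.
Row 7: attacked by (1,10)→{4,10}; (2,7)→{2,7}; (3,1)→{1,5}; (4,4)→{1,4,7}; (5,2)→{2,4}; (6,8)→{7,8,9}; (10,5)→{2,5,8}. Safe: 3, 6. Place at column 6.
Row 8: attacked by (1,10)→{3,10}; (2,7)→{1,7}; (3,1)→{1,6}; (4,4)→{4,8}; (5,2)→{2,5}; (6,8)→{6,8,10}; (7,6)→{5,6,7}; (10,5)→{3,5,7}. Safe: 9. Place at column 9.
Row 9: attacked by (1,10)→{2,10}; (2,7)→{7}; (3,1)→{1,7}; (4,4)→{4,9}; (5,2)→{2,6}; (6,8)→{5,8}; (7,6)→{4,6,8}; (8,9)→{8,9,10}; (10,5)→{4,5,6}. Safe: 3. Place at column 3.
Columns [10, 7, 1, 4, 2, 8, 6, 9, 3, 5], r−c [-9, -5, 2, 0, 3, -2, 1, -1, 6, 5], r+c [11, 9, 4, 8, 7, 14, 13, 17, 12, 15] are all distinct, so no two queens attack.

(1,10) (2,7) (3,1) (4,4) (5,2) (6,8) (7,6) (8,9) (9,3) (10,5)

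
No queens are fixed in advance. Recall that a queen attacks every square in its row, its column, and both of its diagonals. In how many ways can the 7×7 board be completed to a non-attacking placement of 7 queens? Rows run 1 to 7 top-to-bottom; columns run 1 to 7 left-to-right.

40

Branch on row 1: col 1 → 4; col 2 → 7; col 3 → 6; col 4 → 6; col 5 → 6; col 6 → 7; col 7 → 4.
Sum: 4 + 7 + 6 + 6 + 6 + 7 + 4 = 40.
(This is the classic 7-queens count.)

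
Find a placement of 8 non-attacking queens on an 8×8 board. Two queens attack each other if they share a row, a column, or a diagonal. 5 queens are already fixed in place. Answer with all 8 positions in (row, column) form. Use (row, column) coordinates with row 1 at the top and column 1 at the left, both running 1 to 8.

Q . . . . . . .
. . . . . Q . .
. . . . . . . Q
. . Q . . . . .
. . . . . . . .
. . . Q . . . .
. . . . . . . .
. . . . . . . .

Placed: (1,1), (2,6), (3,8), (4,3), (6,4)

Row 5: attacked by (1,1)→{1,5}; (2,6)→{3,6}; (3,8)→{6,8}; (4,3)→{2,3,4}; (6,4)→{3,4,5}. Safe: 7. Place at column 7.
Row 7: attacked by (1,1)→{1,7}; (2,6)→{1,6}; (3,8)→{4,8}; (4,3)→{3,6}; (5,7)→{5,7}; (6,4)→{3,4,5}. Safe: 2. Place at column 2.
Row 8: attacked by (1,1)→{1,8}; (2,6)→{6}; (3,8)→{3,8}; (4,3)→{3,7}; (5,7)→{4,7}; (6,4)→{2,4,6}; (7,2)→{1,2,3}. Safe: 5. Place at column 5.
Columns [1, 6, 8, 3, 7, 4, 2, 5], r−c [0, -4, -5, 1, -2, 2, 5, 3], r+c [2, 8, 11, 7, 12, 10, 9, 13] are all distinct, so no two queens attack.

(1,1) (2,6) (3,8) (4,3) (5,7) (6,4) (7,2) (8,5)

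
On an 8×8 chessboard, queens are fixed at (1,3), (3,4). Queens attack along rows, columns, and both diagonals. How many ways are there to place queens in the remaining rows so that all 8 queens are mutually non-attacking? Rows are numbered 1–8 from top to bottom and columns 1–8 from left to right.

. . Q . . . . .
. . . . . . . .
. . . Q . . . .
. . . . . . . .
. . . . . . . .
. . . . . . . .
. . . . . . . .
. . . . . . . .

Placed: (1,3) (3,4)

3

Branch on row 2: col 1 → 0; col 6 → 2; col 7 → 0; col 8 → 1.
Sum: 0 + 2 + 0 + 1 = 3.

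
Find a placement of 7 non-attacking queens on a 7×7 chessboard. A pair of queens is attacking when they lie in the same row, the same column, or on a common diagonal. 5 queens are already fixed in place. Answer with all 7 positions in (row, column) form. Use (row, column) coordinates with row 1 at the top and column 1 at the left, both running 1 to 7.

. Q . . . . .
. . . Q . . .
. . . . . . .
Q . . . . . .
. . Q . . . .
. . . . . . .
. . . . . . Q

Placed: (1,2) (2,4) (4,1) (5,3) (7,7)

(1,2) (2,4) (3,6) (4,1) (5,3) (6,5) (7,7)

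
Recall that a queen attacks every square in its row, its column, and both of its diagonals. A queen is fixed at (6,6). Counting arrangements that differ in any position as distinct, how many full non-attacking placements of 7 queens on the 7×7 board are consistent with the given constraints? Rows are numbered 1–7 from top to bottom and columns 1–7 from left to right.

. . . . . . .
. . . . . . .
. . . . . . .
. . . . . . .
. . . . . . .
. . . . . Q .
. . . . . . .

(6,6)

4

Branch on row 1: col 2 → 1; col 3 → 1; col 4 → 0; col 5 → 1; col 7 → 1.
Sum: 1 + 1 + 0 + 1 + 1 = 4.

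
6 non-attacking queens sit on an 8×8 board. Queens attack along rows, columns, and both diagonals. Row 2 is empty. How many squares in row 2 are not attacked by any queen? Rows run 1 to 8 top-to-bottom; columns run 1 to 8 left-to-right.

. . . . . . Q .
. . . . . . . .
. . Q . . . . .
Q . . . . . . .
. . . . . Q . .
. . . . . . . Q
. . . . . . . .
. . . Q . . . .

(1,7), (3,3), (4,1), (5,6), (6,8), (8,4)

(1,7) attacks row 2 at column 7 and diagonals 6, 8.
(3,3) attacks row 2 at column 3 and diagonals 2, 4.
(4,1) attacks row 2 at column 1 and diagonals 3.
(5,6) attacks row 2 at column 6 and diagonals 3.
(6,8) attacks row 2 at column 8 and diagonals 4.
(8,4) attacks row 2 at column 4.
Attacked columns: {1, 2, 3, 4, 6, 7, 8}. Safe: {5}.

1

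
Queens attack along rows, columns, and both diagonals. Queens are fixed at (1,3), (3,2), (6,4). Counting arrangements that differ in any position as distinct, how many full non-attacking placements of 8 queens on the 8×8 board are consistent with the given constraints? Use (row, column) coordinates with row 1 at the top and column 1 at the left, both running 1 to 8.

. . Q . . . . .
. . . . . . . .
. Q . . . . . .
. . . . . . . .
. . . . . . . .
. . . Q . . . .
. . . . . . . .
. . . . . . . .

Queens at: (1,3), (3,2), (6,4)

Branch on row 2: col 5 → 1; col 6 → 1; col 7 → 1.
Sum: 1 + 1 + 1 = 3.

3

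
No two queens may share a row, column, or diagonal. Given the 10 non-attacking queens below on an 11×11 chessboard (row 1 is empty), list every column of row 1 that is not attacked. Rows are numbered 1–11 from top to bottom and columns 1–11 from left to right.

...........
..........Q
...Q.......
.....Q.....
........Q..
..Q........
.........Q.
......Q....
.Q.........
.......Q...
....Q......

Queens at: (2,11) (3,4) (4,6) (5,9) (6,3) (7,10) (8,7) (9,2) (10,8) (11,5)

(2,11) attacks row 1 at column 11 and diagonals 10.
(3,4) attacks row 1 at column 4 and diagonals 2, 6.
(4,6) attacks row 1 at column 6 and diagonals 3, 9.
(5,9) attacks row 1 at column 9 and diagonals 5.
(6,3) attacks row 1 at column 3 and diagonals 8.
(7,10) attacks row 1 at column 10 and diagonals 4.
(8,7) attacks row 1 at column 7.
(9,2) attacks row 1 at column 2 and diagonals 10.
(10,8) attacks row 1 at column 8.
(11,5) attacks row 1 at column 5.
Attacked columns: {2, 3, 4, 5, 6, 7, 8, 9, 10, 11}. Safe: {1}.

columns 1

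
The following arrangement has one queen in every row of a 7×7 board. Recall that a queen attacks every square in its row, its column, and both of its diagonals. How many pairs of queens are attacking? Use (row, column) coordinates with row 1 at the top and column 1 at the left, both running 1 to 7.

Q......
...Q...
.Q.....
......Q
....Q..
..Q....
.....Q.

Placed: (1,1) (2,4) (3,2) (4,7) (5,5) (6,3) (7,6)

2

Same diagonal: (1,1)–(5,5) (|1−5| = |1−5| = 4); (3,2)–(7,6) (|3−7| = |2−6| = 4).
Total attacking pairs: 2.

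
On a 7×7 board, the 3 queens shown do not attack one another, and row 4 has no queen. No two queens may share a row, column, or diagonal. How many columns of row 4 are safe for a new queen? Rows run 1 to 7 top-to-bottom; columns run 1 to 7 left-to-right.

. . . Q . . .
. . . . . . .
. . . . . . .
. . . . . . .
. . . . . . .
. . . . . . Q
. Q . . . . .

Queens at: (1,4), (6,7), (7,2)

2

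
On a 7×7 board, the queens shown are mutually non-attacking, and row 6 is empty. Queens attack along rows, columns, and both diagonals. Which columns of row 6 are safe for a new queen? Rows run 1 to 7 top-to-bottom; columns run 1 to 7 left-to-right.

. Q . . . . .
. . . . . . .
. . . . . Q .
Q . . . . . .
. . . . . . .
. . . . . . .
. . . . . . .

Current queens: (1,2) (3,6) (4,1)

(1,2) attacks row 6 at column 2 and diagonals 7.
(3,6) attacks row 6 at column 6 and diagonals 3.
(4,1) attacks row 6 at column 1 and diagonals 3.
Attacked columns: {1, 2, 3, 6, 7}. Safe: {4, 5}.

columns 4, 5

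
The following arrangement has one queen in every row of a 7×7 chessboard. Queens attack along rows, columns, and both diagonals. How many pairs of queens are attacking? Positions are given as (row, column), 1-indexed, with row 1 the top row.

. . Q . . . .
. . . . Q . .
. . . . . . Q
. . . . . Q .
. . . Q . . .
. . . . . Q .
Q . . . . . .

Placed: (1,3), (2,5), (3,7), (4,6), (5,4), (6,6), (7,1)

3

Same column: (4,6)–(6,6) (column 6).
Same diagonal: (1,3)–(4,6) (|1−4| = |3−6| = 3); (3,7)–(4,6) (|3−4| = |7−6| = 1).
Total attacking pairs: 3.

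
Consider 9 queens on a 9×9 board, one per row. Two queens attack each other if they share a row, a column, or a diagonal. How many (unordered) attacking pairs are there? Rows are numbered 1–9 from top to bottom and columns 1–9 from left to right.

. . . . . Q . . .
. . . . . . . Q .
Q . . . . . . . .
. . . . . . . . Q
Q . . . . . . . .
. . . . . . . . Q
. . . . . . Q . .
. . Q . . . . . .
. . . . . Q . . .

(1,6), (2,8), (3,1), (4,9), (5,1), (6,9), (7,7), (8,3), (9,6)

Same column: (1,6)–(9,6) (column 6); (3,1)–(5,1) (column 1); (4,9)–(6,9) (column 9).
Same diagonal: (1,6)–(4,9) (|1−4| = |6−9| = 3); (6,9)–(9,6) (|6−9| = |9−6| = 3).
Total attacking pairs: 5.

5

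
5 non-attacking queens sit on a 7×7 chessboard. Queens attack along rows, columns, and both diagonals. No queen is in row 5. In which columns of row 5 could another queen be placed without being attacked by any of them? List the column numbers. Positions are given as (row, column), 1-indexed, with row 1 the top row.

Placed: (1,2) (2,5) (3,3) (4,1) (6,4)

(1,2) attacks row 5 at column 2 and diagonals 6.
(2,5) attacks row 5 at column 5 and diagonals 2.
(3,3) attacks row 5 at column 3 and diagonals 1, 5.
(4,1) attacks row 5 at column 1 and diagonals 2.
(6,4) attacks row 5 at column 4 and diagonals 3, 5.
Attacked columns: {1, 2, 3, 4, 5, 6}. Safe: {7}.

columns 7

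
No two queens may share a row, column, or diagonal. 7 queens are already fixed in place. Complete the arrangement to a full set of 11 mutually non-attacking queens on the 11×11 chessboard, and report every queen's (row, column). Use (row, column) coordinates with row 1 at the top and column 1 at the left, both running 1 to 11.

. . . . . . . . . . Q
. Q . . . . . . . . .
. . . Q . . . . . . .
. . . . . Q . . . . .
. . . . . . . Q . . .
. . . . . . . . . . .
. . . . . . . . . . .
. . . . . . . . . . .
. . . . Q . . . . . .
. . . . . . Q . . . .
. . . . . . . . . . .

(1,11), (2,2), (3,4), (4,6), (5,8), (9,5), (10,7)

(1,11) (2,2) (3,4) (4,6) (5,8) (6,10) (7,1) (8,3) (9,5) (10,7) (11,9)

Row 6: attacked by (1,11)→{6,11}; (2,2)→{2,6}; (3,4)→{1,4,7}; (4,6)→{4,6,8}; (5,8)→{7,8,9}; (9,5)→{2,5,8}; (10,7)→{3,7,11}. Safe: 10. Place at column 10.
Row 7: attacked by (1,11)→{5,11}; (2,2)→{2,7}; (3,4)→{4,8}; (4,6)→{3,6,9}; (5,8)→{6,8,10}; (6,10)→{9,10,11}; (9,5)→{3,5,7}; (10,7)→{4,7,10}. Safe: 1. Place at column 1.
Row 8: attacked by (1,11)→{4,11}; (2,2)→{2,8}; (3,4)→{4,9}; (4,6)→{2,6,10}; (5,8)→{5,8,11}; (6,10)→{8,10}; (7,1)→{1,2}; (9,5)→{4,5,6}; (10,7)→{5,7,9}. Safe: 3. Place at column 3.
Row 11: attacked by (1,11)→{1,11}; (2,2)→{2,11}; (3,4)→{4}; (4,6)→{6}; (5,8)→{2,8}; (6,10)→{5,10}; (7,1)→{1,5}; (8,3)→{3,6}; (9,5)→{3,5,7}; (10,7)→{6,7,8}. Safe: 9. Place at column 9.
Columns [11, 2, 4, 6, 8, 10, 1, 3, 5, 7, 9], r−c [-10, 0, -1, -2, -3, -4, 6, 5, 4, 3, 2], r+c [12, 4, 7, 10, 13, 16, 8, 11, 14, 17, 20] are all distinct, so no two queens attack.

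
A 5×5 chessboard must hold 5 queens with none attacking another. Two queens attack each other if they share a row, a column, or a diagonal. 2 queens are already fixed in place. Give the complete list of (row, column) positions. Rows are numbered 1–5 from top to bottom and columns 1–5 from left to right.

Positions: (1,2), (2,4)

Row 3: attacked by (1,2)→{2,4}; (2,4)→{3,4,5}. Safe: 1. Place at column 1.
Row 4: attacked by (1,2)→{2,5}; (2,4)→{2,4}; (3,1)→{1,2}. Safe: 3. Place at column 3.
Row 5: attacked by (1,2)→{2}; (2,4)→{1,4}; (3,1)→{1,3}; (4,3)→{2,3,4}. Safe: 5. Place at column 5.
Columns [2, 4, 1, 3, 5], r−c [-1, -2, 2, 1, 0], r+c [3, 6, 4, 7, 10] are all distinct, so no two queens attack.

(1,2) (2,4) (3,1) (4,3) (5,5)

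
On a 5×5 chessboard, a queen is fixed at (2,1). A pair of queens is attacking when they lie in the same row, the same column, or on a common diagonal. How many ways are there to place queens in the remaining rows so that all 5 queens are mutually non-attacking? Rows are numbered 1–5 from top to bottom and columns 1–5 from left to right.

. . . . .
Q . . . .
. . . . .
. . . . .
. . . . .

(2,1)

2

Branch on row 1: col 3 → 1; col 4 → 1; col 5 → 0.
Sum: 1 + 1 + 0 = 2.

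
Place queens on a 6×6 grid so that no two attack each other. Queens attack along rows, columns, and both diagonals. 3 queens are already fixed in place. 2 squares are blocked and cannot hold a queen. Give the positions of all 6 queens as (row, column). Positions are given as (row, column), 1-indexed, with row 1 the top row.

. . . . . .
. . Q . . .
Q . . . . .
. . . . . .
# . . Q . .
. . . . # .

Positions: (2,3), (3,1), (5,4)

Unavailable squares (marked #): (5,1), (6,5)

(1,5) (2,3) (3,1) (4,6) (5,4) (6,2)

Row 1: attacked by (2,3)→{2,3,4}; (3,1)→{1,3}; (5,4)→{4}. Safe: 5, 6. Place at column 5.
Row 4: attacked by (1,5)→{2,5}; (2,3)→{1,3,5}; (3,1)→{1,2}; (5,4)→{3,4,5}. Safe: 6. Place at column 6.
Row 6: attacked by (1,5)→{5}; (2,3)→{3}; (3,1)→{1,4}; (4,6)→{4,6}; (5,4)→{3,4,5}. Blocked: 5. Safe: 2. Place at column 2.
Columns [5, 3, 1, 6, 4, 2], r−c [-4, -1, 2, -2, 1, 4], r+c [6, 5, 4, 10, 9, 8] are all distinct, so no two queens attack.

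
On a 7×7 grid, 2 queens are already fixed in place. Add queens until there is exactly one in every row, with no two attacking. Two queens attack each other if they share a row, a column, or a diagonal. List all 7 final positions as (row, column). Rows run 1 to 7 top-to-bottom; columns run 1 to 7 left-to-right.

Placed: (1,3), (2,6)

(1,3) (2,6) (3,2) (4,5) (5,1) (6,4) (7,7)

Row 3: attacked by (1,3)→{1,3,5}; (2,6)→{5,6,7}. Safe: 2, 4. Place at column 2.
Row 4: attacked by (1,3)→{3,6}; (2,6)→{4,6}; (3,2)→{1,2,3}. Safe: 5, 7. Place at column 5.
Row 5: attacked by (1,3)→{3,7}; (2,6)→{3,6}; (3,2)→{2,4}; (4,5)→{4,5,6}. Safe: 1. Place at column 1.
Row 6: attacked by (1,3)→{3}; (2,6)→{2,6}; (3,2)→{2,5}; (4,5)→{3,5,7}; (5,1)→{1,2}. Safe: 4. Place at column 4.
Row 7: attacked by (1,3)→{3}; (2,6)→{1,6}; (3,2)→{2,6}; (4,5)→{2,5}; (5,1)→{1,3}; (6,4)→{3,4,5}. Safe: 7. Place at column 7.
Columns [3, 6, 2, 5, 1, 4, 7], r−c [-2, -4, 1, -1, 4, 2, 0], r+c [4, 8, 5, 9, 6, 10, 14] are all distinct, so no two queens attack.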